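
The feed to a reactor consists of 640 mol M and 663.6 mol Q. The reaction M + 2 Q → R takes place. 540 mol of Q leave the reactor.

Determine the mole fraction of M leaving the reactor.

For Q: n = n₀ − 2ξ → 540 = 663.6 − 2ξ, giving ξ = 61.8 mol.
Outlet amounts (n = n₀ + ν ξ):
  M: 640 − 1(61.8) = 578.2
  Q: 663.6 − 2(61.8) = 540
  R: 0 + 1(61.8) = 61.8
Total out = 1180 mol; y_M = 578.2 / 1180 = 0.49.

0.49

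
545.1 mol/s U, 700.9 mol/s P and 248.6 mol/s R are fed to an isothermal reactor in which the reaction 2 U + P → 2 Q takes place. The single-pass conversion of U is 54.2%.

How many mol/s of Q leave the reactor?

U reacted = 0.542 × 545.1 = 295.4 mol/s; ν_U = −2, so ξ = 295.4/2 = 147.7 mol/s.
Outlet amounts (n = n₀ + ν ξ):
  U: 545.1 − 2(147.7) = 249.7
  P: 700.9 − 1(147.7) = 553.2
  Q: 0 + 2(147.7) = 295.4
  R: 248.6 (inert)

295 mol/s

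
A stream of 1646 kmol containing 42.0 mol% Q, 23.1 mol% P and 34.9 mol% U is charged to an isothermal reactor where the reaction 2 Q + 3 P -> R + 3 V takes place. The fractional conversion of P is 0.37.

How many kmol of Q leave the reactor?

P reacted = 0.37 × 380.2 = 140.7 kmol; ν_P = −3, so ξ = 140.7/3 = 46.89 kmol.
Outlet amounts (n = n₀ + ν ξ):
  Q: 691.3 − 2(46.89) = 597.5
  P: 380.2 − 3(46.89) = 239.5
  R: 0 + 1(46.89) = 46.89
  V: 0 + 3(46.89) = 140.7
  U: 574.5 (inert)

598 kmol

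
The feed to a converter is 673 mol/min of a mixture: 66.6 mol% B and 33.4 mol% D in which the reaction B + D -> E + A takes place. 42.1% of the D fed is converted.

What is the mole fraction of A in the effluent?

D reacted = 0.421 × 224.8 = 94.63 mol/min; ν_D = −1, so ξ = 94.63/1 = 94.63 mol/min.
Outlet amounts (n = n₀ + ν ξ):
  B: 448.2 − 1(94.63) = 353.6
  D: 224.8 − 1(94.63) = 130.1
  E: 0 + 1(94.63) = 94.63
  A: 0 + 1(94.63) = 94.63
Total out = 673 mol/min; y_A = 94.63 / 673 = 0.1406.

0.141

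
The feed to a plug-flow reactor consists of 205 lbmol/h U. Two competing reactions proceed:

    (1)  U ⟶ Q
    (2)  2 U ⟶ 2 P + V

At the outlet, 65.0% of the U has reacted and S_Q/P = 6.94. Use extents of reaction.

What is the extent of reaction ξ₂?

Conversion of U: U consumed = 0.65 × 205 = 133.2 lbmol/h = 1ξ₁ + 2ξ₂.
Selectivity: 1ξ₁ / (2ξ₂) = 6.94 → ξ₁ = 13.88 ξ₂.
Substitute: (1·13.88 + 2) ξ₂ = 133.2 → ξ₂ = 8.391 lbmol/h, ξ₁ = 116.5 lbmol/h.
Outlet amounts (n = n₀ + Σ ν·ξ):
  U: 205 − 1(116.5) − 2(8.391) = 71.75
  Q: 0 + 1(116.5) = 116.5
  P: 0 + 2(8.391) = 16.78
  V: 0 + 1(8.391) = 8.391

ξ₂ = 8.39 lbmol/h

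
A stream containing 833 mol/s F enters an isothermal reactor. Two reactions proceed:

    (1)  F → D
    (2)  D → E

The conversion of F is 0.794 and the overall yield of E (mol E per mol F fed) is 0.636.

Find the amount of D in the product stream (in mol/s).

Conversion of F: F consumed = 1ξ₁ = 0.794 × 833 → ξ₁ = 661.4 mol/s.
Yield of E: 1ξ₂ / 833 = 0.636 → ξ₂ = 529.8 mol/s.
Outlet amounts (n = n₀ + Σ ν·ξ):
  F: 833 − 1(661.4) = 171.6
  D: 0 + 1(661.4) − 1(529.8) = 131.6
  E: 0 + 1(529.8) = 529.8

132 mol/s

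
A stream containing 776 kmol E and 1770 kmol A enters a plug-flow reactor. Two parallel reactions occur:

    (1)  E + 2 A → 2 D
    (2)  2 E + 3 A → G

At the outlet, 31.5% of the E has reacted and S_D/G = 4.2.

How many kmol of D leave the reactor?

250 kmol

Conversion of E: E consumed = 0.315 × 776 = 244.4 kmol = 1ξ₁ + 2ξ₂.
Selectivity: 2ξ₁ / (1ξ₂) = 4.2 → ξ₁ = 2.1 ξ₂.
Substitute: (1·2.1 + 2) ξ₂ = 244.4 → ξ₂ = 59.62 kmol, ξ₁ = 125.2 kmol.
Outlet amounts (n = n₀ + Σ ν·ξ):
  E: 776 − 1(125.2) − 2(59.62) = 531.6
  A: 1770 − 2(125.2) − 3(59.62) = 1341
  D: 0 + 2(125.2) = 250.4
  G: 0 + 1(59.62) = 59.62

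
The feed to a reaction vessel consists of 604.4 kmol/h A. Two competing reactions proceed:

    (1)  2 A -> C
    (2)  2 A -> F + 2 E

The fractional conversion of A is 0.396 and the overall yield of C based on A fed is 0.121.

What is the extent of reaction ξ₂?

Yield of C: 1ξ₁ / 604.4 = 0.121 → ξ₁ = 73.13 kmol/h.
Conversion of A: 2ξ₁ + 2ξ₂ = 0.396 × 604.4 = 239.3 → ξ₂ = 46.54 kmol/h.
Outlet amounts (n = n₀ + Σ ν·ξ):
  A: 604.4 − 2(73.13) − 2(46.54) = 365.1
  C: 0 + 1(73.13) = 73.13
  F: 0 + 1(46.54) = 46.54
  E: 0 + 2(46.54) = 93.08

ξ₂ = 46.5 kmol/h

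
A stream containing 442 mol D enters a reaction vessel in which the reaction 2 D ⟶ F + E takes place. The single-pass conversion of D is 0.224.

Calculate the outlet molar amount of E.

49.5 mol

D reacted = 0.224 × 442 = 99.01 mol; ν_D = −2, so ξ = 99.01/2 = 49.5 mol.
Outlet amounts (n = n₀ + ν ξ):
  D: 442 − 2(49.5) = 343
  F: 0 + 1(49.5) = 49.5
  E: 0 + 1(49.5) = 49.5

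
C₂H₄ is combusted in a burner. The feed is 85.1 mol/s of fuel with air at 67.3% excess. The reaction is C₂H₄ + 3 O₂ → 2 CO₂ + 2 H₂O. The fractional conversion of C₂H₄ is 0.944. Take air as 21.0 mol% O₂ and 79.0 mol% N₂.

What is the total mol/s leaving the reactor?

2120 mol/s

Stoichiometric O₂ = 3 × 85.1 = 255.3 mol/s; O₂ fed = 255.3 × 1.673 = 427.1 mol/s.
N₂ fed = 427.1 × 79/21 = 1607 mol/s.
Fuel reacted = 0.944 × 85.1 → ξ = 80.33 mol/s.
Outlet (n = n₀ + ν ξ):
  C₂H₄: 85.1 − 1(80.33) = 4.766
  O₂: 427.1 − 3(80.33) = 186.1
  N₂: 1607 (inert)
  CO₂: 0 + 2(80.33) = 160.7
  H₂O: 0 + 2(80.33) = 160.7
Total out = 4.766 + 186.1 + 1607 + 160.7 + 160.7 = 2119 mol/s.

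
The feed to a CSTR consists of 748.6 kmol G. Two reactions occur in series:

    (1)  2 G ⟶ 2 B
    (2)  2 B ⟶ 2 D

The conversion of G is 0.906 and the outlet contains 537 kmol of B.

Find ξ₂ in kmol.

Conversion of G: G consumed = 2ξ₁ = 0.906 × 748.6 → ξ₁ = 339.1 kmol.
B balance: n_B = 0 + 2ξ₁ − 2ξ₂ = 537 → ξ₂ = (2·339.1 − 537)/2 = 70.62 kmol.
Outlet amounts (n = n₀ + Σ ν·ξ):
  G: 748.6 − 2(339.1) = 70.37
  B: 0 + 2(339.1) − 2(70.62) = 537
  D: 0 + 2(70.62) = 141.2

ξ₂ = 70.6 kmol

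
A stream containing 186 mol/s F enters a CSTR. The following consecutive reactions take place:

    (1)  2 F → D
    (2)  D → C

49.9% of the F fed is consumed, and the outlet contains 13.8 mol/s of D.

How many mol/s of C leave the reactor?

Conversion of F: F consumed = 2ξ₁ = 0.499 × 186 → ξ₁ = 46.41 mol/s.
D balance: n_D = 0 + 1ξ₁ − 1ξ₂ = 13.8 → ξ₂ = (1·46.41 − 13.8)/1 = 32.61 mol/s.
Outlet amounts (n = n₀ + Σ ν·ξ):
  F: 186 − 2(46.41) = 93.19
  D: 0 + 1(46.41) − 1(32.61) = 13.8
  C: 0 + 1(32.61) = 32.61

32.6 mol/s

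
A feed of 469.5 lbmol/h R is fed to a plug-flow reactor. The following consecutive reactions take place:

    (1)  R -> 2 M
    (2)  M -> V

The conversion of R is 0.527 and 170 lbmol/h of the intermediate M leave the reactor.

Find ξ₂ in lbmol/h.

Conversion of R: R consumed = 1ξ₁ = 0.527 × 469.5 → ξ₁ = 247.4 lbmol/h.
M balance: n_M = 0 + 2ξ₁ − 1ξ₂ = 170 → ξ₂ = (2·247.4 − 170)/1 = 324.9 lbmol/h.
Outlet amounts (n = n₀ + Σ ν·ξ):
  R: 469.5 − 1(247.4) = 222.1
  M: 0 + 2(247.4) − 1(324.9) = 170
  V: 0 + 1(324.9) = 324.9

ξ₂ = 325 lbmol/h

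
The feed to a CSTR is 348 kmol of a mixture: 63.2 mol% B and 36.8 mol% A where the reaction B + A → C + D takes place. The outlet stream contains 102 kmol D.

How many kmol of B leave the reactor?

118 kmol

For D: n = n₀ + 1ξ → 102 = 0 + 1ξ, giving ξ = 102 kmol.
Outlet amounts (n = n₀ + ν ξ):
  B: 219.9 − 1(102) = 117.9
  A: 128.1 − 1(102) = 26.06
  C: 0 + 1(102) = 102
  D: 0 + 1(102) = 102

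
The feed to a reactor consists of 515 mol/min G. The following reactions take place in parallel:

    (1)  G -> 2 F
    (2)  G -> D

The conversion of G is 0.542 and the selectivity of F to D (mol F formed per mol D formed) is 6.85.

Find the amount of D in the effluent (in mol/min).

63.1 mol/min

Conversion of G: G consumed = 0.542 × 515 = 279.1 mol/min = 1ξ₁ + 1ξ₂.
Selectivity: 2ξ₁ / (1ξ₂) = 6.85 → ξ₁ = 3.425 ξ₂.
Substitute: (1·3.425 + 1) ξ₂ = 279.1 → ξ₂ = 63.08 mol/min, ξ₁ = 216 mol/min.
Outlet amounts (n = n₀ + Σ ν·ξ):
  G: 515 − 1(216) − 1(63.08) = 235.9
  F: 0 + 2(216) = 432.1
  D: 0 + 1(63.08) = 63.08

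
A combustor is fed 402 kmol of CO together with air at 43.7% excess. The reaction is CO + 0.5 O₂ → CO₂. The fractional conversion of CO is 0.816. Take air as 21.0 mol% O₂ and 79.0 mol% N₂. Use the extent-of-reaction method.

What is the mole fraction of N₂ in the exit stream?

0.673

Stoichiometric O₂ = 0.5 × 402 = 201 kmol; O₂ fed = 201 × 1.437 = 288.8 kmol.
N₂ fed = 288.8 × 79/21 = 1087 kmol.
Fuel reacted = 0.816 × 402 → ξ = 328 kmol.
Outlet (n = n₀ + ν ξ):
  CO: 402 − 1(328) = 73.97
  O₂: 288.8 − 0.5(328) = 124.8
  N₂: 1087 (inert)
  CO₂: 0 + 1(328) = 328
Total out = 1613 kmol; y_N₂ = 1087 / 1613 = 0.6735.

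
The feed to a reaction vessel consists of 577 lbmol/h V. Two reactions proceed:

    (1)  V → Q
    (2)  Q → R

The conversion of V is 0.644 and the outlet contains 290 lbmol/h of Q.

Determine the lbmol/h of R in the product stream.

81.6 lbmol/h

Conversion of V: V consumed = 1ξ₁ = 0.644 × 577 → ξ₁ = 371.6 lbmol/h.
Q balance: n_Q = 0 + 1ξ₁ − 1ξ₂ = 290 → ξ₂ = (1·371.6 − 290)/1 = 81.59 lbmol/h.
Outlet amounts (n = n₀ + Σ ν·ξ):
  V: 577 − 1(371.6) = 205.4
  Q: 0 + 1(371.6) − 1(81.59) = 290
  R: 0 + 1(81.59) = 81.59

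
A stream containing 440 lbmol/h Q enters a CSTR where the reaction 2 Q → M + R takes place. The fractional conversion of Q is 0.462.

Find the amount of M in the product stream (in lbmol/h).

102 lbmol/h

Q reacted = 0.462 × 440 = 203.3 lbmol/h; ν_Q = −2, so ξ = 203.3/2 = 101.6 lbmol/h.
Outlet amounts (n = n₀ + ν ξ):
  Q: 440 − 2(101.6) = 236.7
  M: 0 + 1(101.6) = 101.6
  R: 0 + 1(101.6) = 101.6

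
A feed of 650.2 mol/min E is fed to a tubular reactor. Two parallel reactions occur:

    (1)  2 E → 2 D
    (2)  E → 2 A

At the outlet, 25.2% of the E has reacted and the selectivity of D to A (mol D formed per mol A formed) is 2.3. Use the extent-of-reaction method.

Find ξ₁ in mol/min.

Conversion of E: E consumed = 0.252 × 650.2 = 163.9 mol/min = 2ξ₁ + 1ξ₂.
Selectivity: 2ξ₁ / (2ξ₂) = 2.3 → ξ₁ = 2.3 ξ₂.
Substitute: (2·2.3 + 1) ξ₂ = 163.9 → ξ₂ = 29.26 mol/min, ξ₁ = 67.3 mol/min.
Outlet amounts (n = n₀ + Σ ν·ξ):
  E: 650.2 − 2(67.3) − 1(29.26) = 486.3
  D: 0 + 2(67.3) = 134.6
  A: 0 + 2(29.26) = 58.52

ξ₁ = 67.3 mol/min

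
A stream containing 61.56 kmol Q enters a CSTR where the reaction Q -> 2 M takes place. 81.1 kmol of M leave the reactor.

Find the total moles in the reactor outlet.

For M: n = n₀ + 2ξ → 81.1 = 0 + 2ξ, giving ξ = 40.55 kmol.
Outlet amounts (n = n₀ + ν ξ):
  Q: 61.56 − 1(40.55) = 21.01
  M: 0 + 2(40.55) = 81.1
Total out = 21.01 + 81.1 = 102.1 kmol.

102 kmol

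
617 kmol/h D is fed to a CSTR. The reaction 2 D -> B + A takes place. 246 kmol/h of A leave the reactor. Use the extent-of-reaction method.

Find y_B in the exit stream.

For A: n = n₀ + 1ξ → 246 = 0 + 1ξ, giving ξ = 246 kmol/h.
Outlet amounts (n = n₀ + ν ξ):
  D: 617 − 2(246) = 125
  B: 0 + 1(246) = 246
  A: 0 + 1(246) = 246
Total out = 617 kmol/h; y_B = 246 / 617 = 0.3987.

0.399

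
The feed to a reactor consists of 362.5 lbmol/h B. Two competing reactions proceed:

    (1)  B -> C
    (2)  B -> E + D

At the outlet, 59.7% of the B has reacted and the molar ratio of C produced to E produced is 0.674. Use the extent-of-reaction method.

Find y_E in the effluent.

Conversion of B: B consumed = 0.597 × 362.5 = 216.4 lbmol/h = 1ξ₁ + 1ξ₂.
Selectivity: 1ξ₁ / (1ξ₂) = 0.674 → ξ₁ = 0.674 ξ₂.
Substitute: (1·0.674 + 1) ξ₂ = 216.4 → ξ₂ = 129.3 lbmol/h, ξ₁ = 87.13 lbmol/h.
Outlet amounts (n = n₀ + Σ ν·ξ):
  B: 362.5 − 1(87.13) − 1(129.3) = 146.1
  C: 0 + 1(87.13) = 87.13
  E: 0 + 1(129.3) = 129.3
  D: 0 + 1(129.3) = 129.3
Total out = 491.8 lbmol/h; y_E = 129.3 / 491.8 = 0.2629.

0.263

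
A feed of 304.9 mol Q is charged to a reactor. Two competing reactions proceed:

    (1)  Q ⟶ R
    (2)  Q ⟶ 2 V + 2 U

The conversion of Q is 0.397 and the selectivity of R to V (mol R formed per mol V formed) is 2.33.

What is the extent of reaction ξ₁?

Conversion of Q: Q consumed = 0.397 × 304.9 = 121 mol = 1ξ₁ + 1ξ₂.
Selectivity: 1ξ₁ / (2ξ₂) = 2.33 → ξ₁ = 4.66 ξ₂.
Substitute: (1·4.66 + 1) ξ₂ = 121 → ξ₂ = 21.39 mol, ξ₁ = 99.66 mol.
Outlet amounts (n = n₀ + Σ ν·ξ):
  Q: 304.9 − 1(99.66) − 1(21.39) = 183.9
  R: 0 + 1(99.66) = 99.66
  V: 0 + 2(21.39) = 42.77
  U: 0 + 2(21.39) = 42.77

ξ₁ = 99.7 mol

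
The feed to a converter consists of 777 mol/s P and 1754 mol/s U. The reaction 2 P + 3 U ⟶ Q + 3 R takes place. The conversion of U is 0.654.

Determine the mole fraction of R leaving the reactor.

U reacted = 0.654 × 1754 = 1147 mol/s; ν_U = −3, so ξ = 1147/3 = 382.4 mol/s.
Outlet amounts (n = n₀ + ν ξ):
  P: 777 − 2(382.4) = 12.26
  U: 1754 − 3(382.4) = 606.9
  Q: 0 + 1(382.4) = 382.4
  R: 0 + 3(382.4) = 1147
Total out = 2149 mol/s; y_R = 1147 / 2149 = 0.5339.

0.534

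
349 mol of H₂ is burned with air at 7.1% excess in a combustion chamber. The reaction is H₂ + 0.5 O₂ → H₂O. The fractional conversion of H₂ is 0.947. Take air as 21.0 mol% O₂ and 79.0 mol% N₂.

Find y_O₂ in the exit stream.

0.0202

Stoichiometric O₂ = 0.5 × 349 = 174.5 mol; O₂ fed = 174.5 × 1.071 = 186.9 mol.
N₂ fed = 186.9 × 79/21 = 703.1 mol.
Fuel reacted = 0.947 × 349 → ξ = 330.5 mol.
Outlet (n = n₀ + ν ξ):
  H₂: 349 − 1(330.5) = 18.5
  O₂: 186.9 − 0.5(330.5) = 21.64
  N₂: 703.1 (inert)
  H₂O: 0 + 1(330.5) = 330.5
Total out = 1074 mol; y_O₂ = 21.64 / 1074 = 0.02015.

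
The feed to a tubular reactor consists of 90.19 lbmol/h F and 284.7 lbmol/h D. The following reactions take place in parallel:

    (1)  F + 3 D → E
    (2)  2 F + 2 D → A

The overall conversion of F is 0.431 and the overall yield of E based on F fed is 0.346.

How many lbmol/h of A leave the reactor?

3.83 lbmol/h

Yield of E: 1ξ₁ / 90.19 = 0.346 → ξ₁ = 31.21 lbmol/h.
Conversion of F: 1ξ₁ + 2ξ₂ = 0.431 × 90.19 = 38.87 → ξ₂ = 3.833 lbmol/h.
Outlet amounts (n = n₀ + Σ ν·ξ):
  F: 90.19 − 1(31.21) − 2(3.833) = 51.32
  D: 284.7 − 3(31.21) − 2(3.833) = 183.4
  E: 0 + 1(31.21) = 31.21
  A: 0 + 1(3.833) = 3.833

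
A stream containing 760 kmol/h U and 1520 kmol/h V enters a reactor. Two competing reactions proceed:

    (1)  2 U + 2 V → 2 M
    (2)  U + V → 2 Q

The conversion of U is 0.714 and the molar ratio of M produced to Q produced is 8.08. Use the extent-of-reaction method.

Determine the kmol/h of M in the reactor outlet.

Conversion of U: U consumed = 0.714 × 760 = 542.6 kmol/h = 2ξ₁ + 1ξ₂.
Selectivity: 2ξ₁ / (2ξ₂) = 8.08 → ξ₁ = 8.08 ξ₂.
Substitute: (2·8.08 + 1) ξ₂ = 542.6 → ξ₂ = 31.62 kmol/h, ξ₁ = 255.5 kmol/h.
Outlet amounts (n = n₀ + Σ ν·ξ):
  U: 760 − 2(255.5) − 1(31.62) = 217.4
  V: 1520 − 2(255.5) − 1(31.62) = 977.4
  M: 0 + 2(255.5) = 511
  Q: 0 + 2(31.62) = 63.24

511 kmol/h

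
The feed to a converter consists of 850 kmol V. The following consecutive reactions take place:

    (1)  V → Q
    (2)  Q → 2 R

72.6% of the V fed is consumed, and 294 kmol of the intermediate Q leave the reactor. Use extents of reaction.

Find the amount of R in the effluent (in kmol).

646 kmol

Conversion of V: V consumed = 1ξ₁ = 0.726 × 850 → ξ₁ = 617.1 kmol.
Q balance: n_Q = 0 + 1ξ₁ − 1ξ₂ = 294 → ξ₂ = (1·617.1 − 294)/1 = 323.1 kmol.
Outlet amounts (n = n₀ + Σ ν·ξ):
  V: 850 − 1(617.1) = 232.9
  Q: 0 + 1(617.1) − 1(323.1) = 294
  R: 0 + 2(323.1) = 646.2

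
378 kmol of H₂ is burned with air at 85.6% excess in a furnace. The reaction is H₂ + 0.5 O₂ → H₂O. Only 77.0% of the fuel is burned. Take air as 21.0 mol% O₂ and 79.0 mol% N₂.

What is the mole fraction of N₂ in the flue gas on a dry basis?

Stoichiometric O₂ = 0.5 × 378 = 189 kmol; O₂ fed = 189 × 1.856 = 350.8 kmol.
N₂ fed = 350.8 × 79/21 = 1320 kmol.
Fuel reacted = 0.77 × 378 → ξ = 291.1 kmol.
Outlet (n = n₀ + ν ξ):
  H₂: 378 − 1(291.1) = 86.94
  O₂: 350.8 − 0.5(291.1) = 205.3
  N₂: 1320 (inert)
  H₂O: 0 + 1(291.1) = 291.1
Dry total = 1612 kmol; y_N₂ (dry) = 1320 / 1612 = 0.8187.

0.819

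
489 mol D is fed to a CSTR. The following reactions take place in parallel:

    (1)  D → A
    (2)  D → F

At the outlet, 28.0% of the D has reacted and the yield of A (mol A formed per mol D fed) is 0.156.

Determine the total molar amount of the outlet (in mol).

489 mol

Yield of A: 1ξ₁ / 489 = 0.156 → ξ₁ = 76.28 mol.
Conversion of D: 1ξ₁ + 1ξ₂ = 0.28 × 489 = 136.9 → ξ₂ = 60.64 mol.
Outlet amounts (n = n₀ + Σ ν·ξ):
  D: 489 − 1(76.28) − 1(60.64) = 352.1
  A: 0 + 1(76.28) = 76.28
  F: 0 + 1(60.64) = 60.64
Total out = 352.1 + 76.28 + 60.64 = 489 mol.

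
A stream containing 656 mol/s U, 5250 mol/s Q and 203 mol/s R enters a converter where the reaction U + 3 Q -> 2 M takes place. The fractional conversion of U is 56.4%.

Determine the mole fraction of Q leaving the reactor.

0.771

U reacted = 0.564 × 656 = 370 mol/s; ν_U = −1, so ξ = 370/1 = 370 mol/s.
Outlet amounts (n = n₀ + ν ξ):
  U: 656 − 1(370) = 286
  Q: 5250 − 3(370) = 4140
  M: 0 + 2(370) = 740
  R: 203 (inert)
Total out = 5369 mol/s; y_Q = 4140 / 5369 = 0.7711.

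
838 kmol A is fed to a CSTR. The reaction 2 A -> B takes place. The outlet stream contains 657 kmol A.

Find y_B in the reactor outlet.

0.121

For A: n = n₀ − 2ξ → 657 = 838 − 2ξ, giving ξ = 90.5 kmol.
Outlet amounts (n = n₀ + ν ξ):
  A: 838 − 2(90.5) = 657
  B: 0 + 1(90.5) = 90.5
Total out = 747.5 kmol; y_B = 90.5 / 747.5 = 0.1211.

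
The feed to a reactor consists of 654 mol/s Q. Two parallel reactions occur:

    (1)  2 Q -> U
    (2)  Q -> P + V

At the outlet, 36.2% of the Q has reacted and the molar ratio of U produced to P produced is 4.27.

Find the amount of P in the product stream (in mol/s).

Conversion of Q: Q consumed = 0.362 × 654 = 236.7 mol/s = 2ξ₁ + 1ξ₂.
Selectivity: 1ξ₁ / (1ξ₂) = 4.27 → ξ₁ = 4.27 ξ₂.
Substitute: (2·4.27 + 1) ξ₂ = 236.7 → ξ₂ = 24.82 mol/s, ξ₁ = 106 mol/s.
Outlet amounts (n = n₀ + Σ ν·ξ):
  Q: 654 − 2(106) − 1(24.82) = 417.3
  U: 0 + 1(106) = 106
  P: 0 + 1(24.82) = 24.82
  V: 0 + 1(24.82) = 24.82

24.8 mol/s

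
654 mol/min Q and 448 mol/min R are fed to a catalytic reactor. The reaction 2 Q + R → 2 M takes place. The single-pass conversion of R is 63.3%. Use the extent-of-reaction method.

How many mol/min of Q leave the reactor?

R reacted = 0.633 × 448 = 283.6 mol/min; ν_R = −1, so ξ = 283.6/1 = 283.6 mol/min.
Outlet amounts (n = n₀ + ν ξ):
  Q: 654 − 2(283.6) = 86.83
  R: 448 − 1(283.6) = 164.4
  M: 0 + 2(283.6) = 567.2

86.8 mol/min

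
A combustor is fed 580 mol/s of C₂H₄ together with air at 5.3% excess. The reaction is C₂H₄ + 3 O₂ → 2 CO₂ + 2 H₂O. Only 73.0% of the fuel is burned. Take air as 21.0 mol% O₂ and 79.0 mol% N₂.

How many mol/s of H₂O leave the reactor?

847 mol/s

Stoichiometric O₂ = 3 × 580 = 1740 mol/s; O₂ fed = 1740 × 1.053 = 1832 mol/s.
N₂ fed = 1832 × 79/21 = 6893 mol/s.
Fuel reacted = 0.73 × 580 → ξ = 423.4 mol/s.
Outlet (n = n₀ + ν ξ):
  C₂H₄: 580 − 1(423.4) = 156.6
  O₂: 1832 − 3(423.4) = 562
  N₂: 6893 (inert)
  CO₂: 0 + 2(423.4) = 846.8
  H₂O: 0 + 2(423.4) = 846.8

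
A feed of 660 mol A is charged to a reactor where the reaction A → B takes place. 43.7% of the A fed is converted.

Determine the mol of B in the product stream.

A reacted = 0.437 × 660 = 288.4 mol; ν_A = −1, so ξ = 288.4/1 = 288.4 mol.
Outlet amounts (n = n₀ + ν ξ):
  A: 660 − 1(288.4) = 371.6
  B: 0 + 1(288.4) = 288.4

288 mol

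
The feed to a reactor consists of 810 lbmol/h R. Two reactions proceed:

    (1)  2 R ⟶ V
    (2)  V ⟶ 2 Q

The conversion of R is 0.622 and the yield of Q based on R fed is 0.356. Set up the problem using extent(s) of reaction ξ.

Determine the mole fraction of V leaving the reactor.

0.153

Conversion of R: R consumed = 2ξ₁ = 0.622 × 810 → ξ₁ = 251.9 lbmol/h.
Yield of Q: 2ξ₂ / 810 = 0.356 → ξ₂ = 144.2 lbmol/h.
Outlet amounts (n = n₀ + Σ ν·ξ):
  R: 810 − 2(251.9) = 306.2
  V: 0 + 1(251.9) − 1(144.2) = 107.7
  Q: 0 + 2(144.2) = 288.4
Total out = 702.3 lbmol/h; y_V = 107.7 / 702.3 = 0.1534.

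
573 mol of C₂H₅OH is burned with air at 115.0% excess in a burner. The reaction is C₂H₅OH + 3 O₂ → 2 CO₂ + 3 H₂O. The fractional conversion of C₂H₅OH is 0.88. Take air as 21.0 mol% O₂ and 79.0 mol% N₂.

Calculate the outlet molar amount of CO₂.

1010 mol

Stoichiometric O₂ = 3 × 573 = 1719 mol; O₂ fed = 1719 × 2.150 = 3696 mol.
N₂ fed = 3696 × 79/21 = 13900 mol.
Fuel reacted = 0.88 × 573 → ξ = 504.2 mol.
Outlet (n = n₀ + ν ξ):
  C₂H₅OH: 573 − 1(504.2) = 68.76
  O₂: 3696 − 3(504.2) = 2183
  N₂: 13900 (inert)
  CO₂: 0 + 2(504.2) = 1008
  H₂O: 0 + 3(504.2) = 1513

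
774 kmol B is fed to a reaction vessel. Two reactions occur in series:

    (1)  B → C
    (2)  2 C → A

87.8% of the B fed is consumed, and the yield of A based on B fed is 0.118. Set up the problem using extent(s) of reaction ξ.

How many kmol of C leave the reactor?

497 kmol

Conversion of B: B consumed = 1ξ₁ = 0.878 × 774 → ξ₁ = 679.6 kmol.
Yield of A: 1ξ₂ / 774 = 0.118 → ξ₂ = 91.33 kmol.
Outlet amounts (n = n₀ + Σ ν·ξ):
  B: 774 − 1(679.6) = 94.43
  C: 0 + 1(679.6) − 2(91.33) = 496.9
  A: 0 + 1(91.33) = 91.33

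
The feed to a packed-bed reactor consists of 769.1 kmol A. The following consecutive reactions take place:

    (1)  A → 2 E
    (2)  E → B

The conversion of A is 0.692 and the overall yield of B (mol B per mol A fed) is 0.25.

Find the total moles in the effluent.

1300 kmol

Conversion of A: A consumed = 1ξ₁ = 0.692 × 769.1 → ξ₁ = 532.2 kmol.
Yield of B: 1ξ₂ / 769.1 = 0.25 → ξ₂ = 192.3 kmol.
Outlet amounts (n = n₀ + Σ ν·ξ):
  A: 769.1 − 1(532.2) = 236.9
  E: 0 + 2(532.2) − 1(192.3) = 872.2
  B: 0 + 1(192.3) = 192.3
Total out = 236.9 + 872.2 + 192.3 = 1301 kmol.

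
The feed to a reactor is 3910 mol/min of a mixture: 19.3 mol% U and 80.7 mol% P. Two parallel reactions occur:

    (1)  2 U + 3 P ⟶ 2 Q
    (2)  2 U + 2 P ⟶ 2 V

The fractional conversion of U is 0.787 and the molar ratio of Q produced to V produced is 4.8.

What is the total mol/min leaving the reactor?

Conversion of U: U consumed = 0.787 × 754.6 = 593.9 mol/min = 2ξ₁ + 2ξ₂.
Selectivity: 2ξ₁ / (2ξ₂) = 4.8 → ξ₁ = 4.8 ξ₂.
Substitute: (2·4.8 + 2) ξ₂ = 593.9 → ξ₂ = 51.2 mol/min, ξ₁ = 245.7 mol/min.
Outlet amounts (n = n₀ + Σ ν·ξ):
  U: 754.6 − 2(245.7) − 2(51.2) = 160.7
  P: 3155 − 3(245.7) − 2(51.2) = 2316
  Q: 0 + 2(245.7) = 491.5
  V: 0 + 2(51.2) = 102.4
Total out = 160.7 + 2316 + 491.5 + 102.4 = 3070 mol/min.

3070 mol/min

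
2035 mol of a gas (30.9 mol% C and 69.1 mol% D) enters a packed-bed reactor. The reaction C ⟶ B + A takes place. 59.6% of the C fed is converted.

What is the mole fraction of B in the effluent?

C reacted = 0.596 × 628.8 = 374.8 mol; ν_C = −1, so ξ = 374.8/1 = 374.8 mol.
Outlet amounts (n = n₀ + ν ξ):
  C: 628.8 − 1(374.8) = 254
  B: 0 + 1(374.8) = 374.8
  A: 0 + 1(374.8) = 374.8
  D: 1406 (inert)
Total out = 2410 mol; y_B = 374.8 / 2410 = 0.1555.

0.156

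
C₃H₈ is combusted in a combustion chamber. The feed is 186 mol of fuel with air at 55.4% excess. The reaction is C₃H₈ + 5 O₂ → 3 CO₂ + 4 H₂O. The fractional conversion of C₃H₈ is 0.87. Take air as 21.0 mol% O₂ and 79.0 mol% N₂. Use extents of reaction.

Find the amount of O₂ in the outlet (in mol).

636 mol

Stoichiometric O₂ = 5 × 186 = 930 mol; O₂ fed = 930 × 1.554 = 1445 mol.
N₂ fed = 1445 × 79/21 = 5437 mol.
Fuel reacted = 0.87 × 186 → ξ = 161.8 mol.
Outlet (n = n₀ + ν ξ):
  C₃H₈: 186 − 1(161.8) = 24.18
  O₂: 1445 − 5(161.8) = 636.1
  N₂: 5437 (inert)
  CO₂: 0 + 3(161.8) = 485.5
  H₂O: 0 + 4(161.8) = 647.3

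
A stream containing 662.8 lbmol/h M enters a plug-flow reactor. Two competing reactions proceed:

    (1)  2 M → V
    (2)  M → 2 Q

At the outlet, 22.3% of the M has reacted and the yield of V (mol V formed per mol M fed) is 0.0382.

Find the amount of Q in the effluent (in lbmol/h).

Yield of V: 1ξ₁ / 662.8 = 0.0382 → ξ₁ = 25.32 lbmol/h.
Conversion of M: 2ξ₁ + 1ξ₂ = 0.223 × 662.8 = 147.8 → ξ₂ = 97.17 lbmol/h.
Outlet amounts (n = n₀ + Σ ν·ξ):
  M: 662.8 − 2(25.32) − 1(97.17) = 515
  V: 0 + 1(25.32) = 25.32
  Q: 0 + 2(97.17) = 194.3

194 lbmol/h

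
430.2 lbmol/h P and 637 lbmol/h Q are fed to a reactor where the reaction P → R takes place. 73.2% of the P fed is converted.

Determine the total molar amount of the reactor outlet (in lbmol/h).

1070 lbmol/h

P reacted = 0.732 × 430.2 = 314.9 lbmol/h; ν_P = −1, so ξ = 314.9/1 = 314.9 lbmol/h.
Outlet amounts (n = n₀ + ν ξ):
  P: 430.2 − 1(314.9) = 115.3
  R: 0 + 1(314.9) = 314.9
  Q: 637 (inert)
Total out = 115.3 + 314.9 + 637 = 1067 lbmol/h.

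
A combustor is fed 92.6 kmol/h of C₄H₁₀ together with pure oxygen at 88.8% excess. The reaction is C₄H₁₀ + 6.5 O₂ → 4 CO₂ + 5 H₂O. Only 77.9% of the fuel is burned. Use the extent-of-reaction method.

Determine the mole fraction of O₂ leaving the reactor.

0.499

Stoichiometric O₂ = 6.5 × 92.6 = 601.9 kmol/h; O₂ fed = 601.9 × 1.888 = 1136 kmol/h.
Fuel reacted = 0.779 × 92.6 → ξ = 72.14 kmol/h.
Outlet (n = n₀ + ν ξ):
  C₄H₁₀: 92.6 − 1(72.14) = 20.46
  O₂: 1136 − 6.5(72.14) = 667.5
  CO₂: 0 + 4(72.14) = 288.5
  H₂O: 0 + 5(72.14) = 360.7
Total out = 1337 kmol/h; y_O₂ = 667.5 / 1337 = 0.4992.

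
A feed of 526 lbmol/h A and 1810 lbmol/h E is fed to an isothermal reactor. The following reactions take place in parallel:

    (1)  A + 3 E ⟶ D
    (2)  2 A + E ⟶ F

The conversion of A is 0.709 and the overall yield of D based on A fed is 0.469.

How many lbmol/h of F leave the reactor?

Yield of D: 1ξ₁ / 526 = 0.469 → ξ₁ = 246.7 lbmol/h.
Conversion of A: 1ξ₁ + 2ξ₂ = 0.709 × 526 = 372.9 → ξ₂ = 63.12 lbmol/h.
Outlet amounts (n = n₀ + Σ ν·ξ):
  A: 526 − 1(246.7) − 2(63.12) = 153.1
  E: 1810 − 3(246.7) − 1(63.12) = 1007
  D: 0 + 1(246.7) = 246.7
  F: 0 + 1(63.12) = 63.12

63.1 lbmol/h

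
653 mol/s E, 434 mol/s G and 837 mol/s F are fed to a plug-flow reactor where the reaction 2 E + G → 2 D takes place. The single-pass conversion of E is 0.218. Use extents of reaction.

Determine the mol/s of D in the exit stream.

E reacted = 0.218 × 653 = 142.4 mol/s; ν_E = −2, so ξ = 142.4/2 = 71.18 mol/s.
Outlet amounts (n = n₀ + ν ξ):
  E: 653 − 2(71.18) = 510.6
  G: 434 − 1(71.18) = 362.8
  D: 0 + 2(71.18) = 142.4
  F: 837 (inert)

142 mol/s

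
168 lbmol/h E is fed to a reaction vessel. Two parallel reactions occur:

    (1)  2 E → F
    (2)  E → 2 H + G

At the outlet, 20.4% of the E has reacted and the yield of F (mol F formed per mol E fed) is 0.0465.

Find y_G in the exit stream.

Yield of F: 1ξ₁ / 168 = 0.0465 → ξ₁ = 7.812 lbmol/h.
Conversion of E: 2ξ₁ + 1ξ₂ = 0.204 × 168 = 34.27 → ξ₂ = 18.65 lbmol/h.
Outlet amounts (n = n₀ + Σ ν·ξ):
  E: 168 − 2(7.812) − 1(18.65) = 133.7
  F: 0 + 1(7.812) = 7.812
  H: 0 + 2(18.65) = 37.3
  G: 0 + 1(18.65) = 18.65
Total out = 197.5 lbmol/h; y_G = 18.65 / 197.5 = 0.09443.

0.0944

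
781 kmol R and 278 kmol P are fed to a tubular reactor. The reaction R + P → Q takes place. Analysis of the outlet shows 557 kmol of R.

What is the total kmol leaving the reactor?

For R: n = n₀ − 1ξ → 557 = 781 − 1ξ, giving ξ = 224 kmol.
Outlet amounts (n = n₀ + ν ξ):
  R: 781 − 1(224) = 557
  P: 278 − 1(224) = 54
  Q: 0 + 1(224) = 224
Total out = 557 + 54 + 224 = 835 kmol.

835 kmol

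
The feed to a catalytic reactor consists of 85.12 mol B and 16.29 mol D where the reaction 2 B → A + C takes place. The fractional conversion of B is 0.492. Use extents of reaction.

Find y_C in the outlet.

B reacted = 0.492 × 85.12 = 41.88 mol; ν_B = −2, so ξ = 41.88/2 = 20.94 mol.
Outlet amounts (n = n₀ + ν ξ):
  B: 85.12 − 2(20.94) = 43.24
  A: 0 + 1(20.94) = 20.94
  C: 0 + 1(20.94) = 20.94
  D: 16.29 (inert)
Total out = 101.4 mol; y_C = 20.94 / 101.4 = 0.2065.

0.206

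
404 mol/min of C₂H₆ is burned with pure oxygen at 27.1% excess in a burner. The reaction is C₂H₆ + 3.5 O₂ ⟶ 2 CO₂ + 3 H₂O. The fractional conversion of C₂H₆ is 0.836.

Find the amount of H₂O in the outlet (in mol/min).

1010 mol/min

Stoichiometric O₂ = 3.5 × 404 = 1414 mol/min; O₂ fed = 1414 × 1.271 = 1797 mol/min.
Fuel reacted = 0.836 × 404 → ξ = 337.7 mol/min.
Outlet (n = n₀ + ν ξ):
  C₂H₆: 404 − 1(337.7) = 66.26
  O₂: 1797 − 3.5(337.7) = 615.1
  CO₂: 0 + 2(337.7) = 675.5
  H₂O: 0 + 3(337.7) = 1013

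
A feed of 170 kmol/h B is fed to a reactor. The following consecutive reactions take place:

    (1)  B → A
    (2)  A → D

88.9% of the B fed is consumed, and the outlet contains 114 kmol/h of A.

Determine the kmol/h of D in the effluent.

37.1 kmol/h

Conversion of B: B consumed = 1ξ₁ = 0.889 × 170 → ξ₁ = 151.1 kmol/h.
A balance: n_A = 0 + 1ξ₁ − 1ξ₂ = 114 → ξ₂ = (1·151.1 − 114)/1 = 37.13 kmol/h.
Outlet amounts (n = n₀ + Σ ν·ξ):
  B: 170 − 1(151.1) = 18.87
  A: 0 + 1(151.1) − 1(37.13) = 114
  D: 0 + 1(37.13) = 37.13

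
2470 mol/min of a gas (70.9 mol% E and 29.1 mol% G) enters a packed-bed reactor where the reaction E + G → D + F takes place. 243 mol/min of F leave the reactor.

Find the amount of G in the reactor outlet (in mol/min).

For F: n = n₀ + 1ξ → 243 = 0 + 1ξ, giving ξ = 243 mol/min.
Outlet amounts (n = n₀ + ν ξ):
  E: 1751 − 1(243) = 1508
  G: 718.8 − 1(243) = 475.8
  D: 0 + 1(243) = 243
  F: 0 + 1(243) = 243

476 mol/min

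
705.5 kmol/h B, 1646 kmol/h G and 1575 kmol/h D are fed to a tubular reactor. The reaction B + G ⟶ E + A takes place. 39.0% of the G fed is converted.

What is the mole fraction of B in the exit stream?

G reacted = 0.39 × 1646 = 641.9 kmol/h; ν_G = −1, so ξ = 641.9/1 = 641.9 kmol/h.
Outlet amounts (n = n₀ + ν ξ):
  B: 705.5 − 1(641.9) = 63.56
  G: 1646 − 1(641.9) = 1004
  E: 0 + 1(641.9) = 641.9
  A: 0 + 1(641.9) = 641.9
  D: 1575 (inert)
Total out = 3926 kmol/h; y_B = 63.56 / 3926 = 0.01619.

0.0162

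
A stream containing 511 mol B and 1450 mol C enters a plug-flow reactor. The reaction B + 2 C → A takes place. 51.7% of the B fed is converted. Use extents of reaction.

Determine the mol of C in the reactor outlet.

B reacted = 0.517 × 511 = 264.2 mol; ν_B = −1, so ξ = 264.2/1 = 264.2 mol.
Outlet amounts (n = n₀ + ν ξ):
  B: 511 − 1(264.2) = 246.8
  C: 1450 − 2(264.2) = 921.6
  A: 0 + 1(264.2) = 264.2

922 mol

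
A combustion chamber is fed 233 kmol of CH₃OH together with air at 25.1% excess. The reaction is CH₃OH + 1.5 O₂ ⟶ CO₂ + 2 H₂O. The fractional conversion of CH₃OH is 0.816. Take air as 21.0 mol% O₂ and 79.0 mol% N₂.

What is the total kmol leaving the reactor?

Stoichiometric O₂ = 1.5 × 233 = 349.5 kmol; O₂ fed = 349.5 × 1.251 = 437.2 kmol.
N₂ fed = 437.2 × 79/21 = 1645 kmol.
Fuel reacted = 0.816 × 233 → ξ = 190.1 kmol.
Outlet (n = n₀ + ν ξ):
  CH₃OH: 233 − 1(190.1) = 42.87
  O₂: 437.2 − 1.5(190.1) = 152
  N₂: 1645 (inert)
  CO₂: 0 + 1(190.1) = 190.1
  H₂O: 0 + 2(190.1) = 380.3
Total out = 42.87 + 152 + 1645 + 190.1 + 380.3 = 2410 kmol.

2410 kmol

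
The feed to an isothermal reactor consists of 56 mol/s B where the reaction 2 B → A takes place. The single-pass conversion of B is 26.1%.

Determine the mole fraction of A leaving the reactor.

0.15

B reacted = 0.261 × 56 = 14.62 mol/s; ν_B = −2, so ξ = 14.62/2 = 7.308 mol/s.
Outlet amounts (n = n₀ + ν ξ):
  B: 56 − 2(7.308) = 41.38
  A: 0 + 1(7.308) = 7.308
Total out = 48.69 mol/s; y_A = 7.308 / 48.69 = 0.1501.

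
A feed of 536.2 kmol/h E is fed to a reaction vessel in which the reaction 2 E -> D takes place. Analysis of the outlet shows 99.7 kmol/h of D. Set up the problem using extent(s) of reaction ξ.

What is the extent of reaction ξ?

For D: n = n₀ + 1ξ → 99.7 = 0 + 1ξ, giving ξ = 99.7 kmol/h.
Outlet amounts (n = n₀ + ν ξ):
  E: 536.2 − 2(99.7) = 336.8
  D: 0 + 1(99.7) = 99.7

ξ = 99.7 kmol/h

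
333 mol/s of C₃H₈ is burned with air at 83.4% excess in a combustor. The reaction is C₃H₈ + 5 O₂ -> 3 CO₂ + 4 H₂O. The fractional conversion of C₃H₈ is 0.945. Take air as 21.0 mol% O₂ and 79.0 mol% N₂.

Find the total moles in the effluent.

15200 mol/s

Stoichiometric O₂ = 5 × 333 = 1665 mol/s; O₂ fed = 1665 × 1.834 = 3054 mol/s.
N₂ fed = 3054 × 79/21 = 11490 mol/s.
Fuel reacted = 0.945 × 333 → ξ = 314.7 mol/s.
Outlet (n = n₀ + ν ξ):
  C₃H₈: 333 − 1(314.7) = 18.31
  O₂: 3054 − 5(314.7) = 1480
  N₂: 11490 (inert)
  CO₂: 0 + 3(314.7) = 944.1
  H₂O: 0 + 4(314.7) = 1259
Total out = 18.31 + 1480 + 11490 + 944.1 + 1259 = 15190 mol/s.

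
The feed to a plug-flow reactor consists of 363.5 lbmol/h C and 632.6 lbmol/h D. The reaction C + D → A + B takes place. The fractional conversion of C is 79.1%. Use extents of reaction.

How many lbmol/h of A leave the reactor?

288 lbmol/h

C reacted = 0.791 × 363.5 = 287.5 lbmol/h; ν_C = −1, so ξ = 287.5/1 = 287.5 lbmol/h.
Outlet amounts (n = n₀ + ν ξ):
  C: 363.5 − 1(287.5) = 75.97
  D: 632.6 − 1(287.5) = 345.1
  A: 0 + 1(287.5) = 287.5
  B: 0 + 1(287.5) = 287.5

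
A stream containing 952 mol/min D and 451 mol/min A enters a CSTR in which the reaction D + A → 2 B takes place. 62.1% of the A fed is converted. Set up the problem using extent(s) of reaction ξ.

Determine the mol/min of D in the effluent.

672 mol/min

A reacted = 0.621 × 451 = 280.1 mol/min; ν_A = −1, so ξ = 280.1/1 = 280.1 mol/min.
Outlet amounts (n = n₀ + ν ξ):
  D: 952 − 1(280.1) = 671.9
  A: 451 − 1(280.1) = 170.9
  B: 0 + 2(280.1) = 560.1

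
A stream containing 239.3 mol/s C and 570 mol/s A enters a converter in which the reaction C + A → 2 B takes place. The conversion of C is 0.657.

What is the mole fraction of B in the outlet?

C reacted = 0.657 × 239.3 = 157.2 mol/s; ν_C = −1, so ξ = 157.2/1 = 157.2 mol/s.
Outlet amounts (n = n₀ + ν ξ):
  C: 239.3 − 1(157.2) = 82.08
  A: 570 − 1(157.2) = 412.8
  B: 0 + 2(157.2) = 314.4
Total out = 809.3 mol/s; y_B = 314.4 / 809.3 = 0.3885.

0.389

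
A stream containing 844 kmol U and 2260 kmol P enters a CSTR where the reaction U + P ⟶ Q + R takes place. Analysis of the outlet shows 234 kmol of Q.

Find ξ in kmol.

ξ = 234 kmol

For Q: n = n₀ + 1ξ → 234 = 0 + 1ξ, giving ξ = 234 kmol.
Outlet amounts (n = n₀ + ν ξ):
  U: 844 − 1(234) = 610
  P: 2260 − 1(234) = 2026
  Q: 0 + 1(234) = 234
  R: 0 + 1(234) = 234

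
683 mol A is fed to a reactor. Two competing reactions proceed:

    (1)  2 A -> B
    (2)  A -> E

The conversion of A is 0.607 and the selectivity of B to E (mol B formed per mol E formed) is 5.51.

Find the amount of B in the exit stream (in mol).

190 mol

Conversion of A: A consumed = 0.607 × 683 = 414.6 mol = 2ξ₁ + 1ξ₂.
Selectivity: 1ξ₁ / (1ξ₂) = 5.51 → ξ₁ = 5.51 ξ₂.
Substitute: (2·5.51 + 1) ξ₂ = 414.6 → ξ₂ = 34.49 mol, ξ₁ = 190 mol.
Outlet amounts (n = n₀ + Σ ν·ξ):
  A: 683 − 2(190) − 1(34.49) = 268.4
  B: 0 + 1(190) = 190
  E: 0 + 1(34.49) = 34.49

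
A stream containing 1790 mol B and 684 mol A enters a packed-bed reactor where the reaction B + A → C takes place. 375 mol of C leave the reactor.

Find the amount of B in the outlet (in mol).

For C: n = n₀ + 1ξ → 375 = 0 + 1ξ, giving ξ = 375 mol.
Outlet amounts (n = n₀ + ν ξ):
  B: 1790 − 1(375) = 1415
  A: 684 − 1(375) = 309
  C: 0 + 1(375) = 375

1420 mol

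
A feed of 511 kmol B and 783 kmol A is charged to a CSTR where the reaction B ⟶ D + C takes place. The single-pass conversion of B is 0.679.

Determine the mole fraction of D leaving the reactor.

0.211

B reacted = 0.679 × 511 = 347 kmol; ν_B = −1, so ξ = 347/1 = 347 kmol.
Outlet amounts (n = n₀ + ν ξ):
  B: 511 − 1(347) = 164
  D: 0 + 1(347) = 347
  C: 0 + 1(347) = 347
  A: 783 (inert)
Total out = 1641 kmol; y_D = 347 / 1641 = 0.2114.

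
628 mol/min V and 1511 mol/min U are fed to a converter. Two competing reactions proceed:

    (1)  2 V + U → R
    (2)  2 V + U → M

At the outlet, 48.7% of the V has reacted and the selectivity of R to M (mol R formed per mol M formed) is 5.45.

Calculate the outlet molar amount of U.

1360 mol/min

Conversion of V: V consumed = 0.487 × 628 = 305.8 mol/min = 2ξ₁ + 2ξ₂.
Selectivity: 1ξ₁ / (1ξ₂) = 5.45 → ξ₁ = 5.45 ξ₂.
Substitute: (2·5.45 + 2) ξ₂ = 305.8 → ξ₂ = 23.71 mol/min, ξ₁ = 129.2 mol/min.
Outlet amounts (n = n₀ + Σ ν·ξ):
  V: 628 − 2(129.2) − 2(23.71) = 322.2
  U: 1511 − 1(129.2) − 1(23.71) = 1358
  R: 0 + 1(129.2) = 129.2
  M: 0 + 1(23.71) = 23.71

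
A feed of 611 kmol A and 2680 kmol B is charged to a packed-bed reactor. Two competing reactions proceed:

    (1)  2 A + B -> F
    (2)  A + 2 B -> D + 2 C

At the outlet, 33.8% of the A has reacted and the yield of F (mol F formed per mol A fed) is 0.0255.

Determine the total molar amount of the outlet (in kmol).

3260 kmol

Yield of F: 1ξ₁ / 611 = 0.0255 → ξ₁ = 15.58 kmol.
Conversion of A: 2ξ₁ + 1ξ₂ = 0.338 × 611 = 206.5 → ξ₂ = 175.4 kmol.
Outlet amounts (n = n₀ + Σ ν·ξ):
  A: 611 − 2(15.58) − 1(175.4) = 404.5
  B: 2680 − 1(15.58) − 2(175.4) = 2314
  F: 0 + 1(15.58) = 15.58
  D: 0 + 1(175.4) = 175.4
  C: 0 + 2(175.4) = 350.7
Total out = 404.5 + 2314 + 15.58 + 175.4 + 350.7 = 3260 kmol.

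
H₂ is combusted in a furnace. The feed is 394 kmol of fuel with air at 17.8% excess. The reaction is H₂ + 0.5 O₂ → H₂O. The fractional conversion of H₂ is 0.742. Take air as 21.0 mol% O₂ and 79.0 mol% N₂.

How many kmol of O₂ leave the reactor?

Stoichiometric O₂ = 0.5 × 394 = 197 kmol; O₂ fed = 197 × 1.178 = 232.1 kmol.
N₂ fed = 232.1 × 79/21 = 873 kmol.
Fuel reacted = 0.742 × 394 → ξ = 292.3 kmol.
Outlet (n = n₀ + ν ξ):
  H₂: 394 − 1(292.3) = 101.7
  O₂: 232.1 − 0.5(292.3) = 85.89
  N₂: 873 (inert)
  H₂O: 0 + 1(292.3) = 292.3

85.9 kmol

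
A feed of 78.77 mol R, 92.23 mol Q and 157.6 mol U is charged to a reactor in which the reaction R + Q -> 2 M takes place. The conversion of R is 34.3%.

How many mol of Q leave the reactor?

R reacted = 0.343 × 78.77 = 27.02 mol; ν_R = −1, so ξ = 27.02/1 = 27.02 mol.
Outlet amounts (n = n₀ + ν ξ):
  R: 78.77 − 1(27.02) = 51.75
  Q: 92.23 − 1(27.02) = 65.21
  M: 0 + 2(27.02) = 54.04
  U: 157.6 (inert)

65.2 mol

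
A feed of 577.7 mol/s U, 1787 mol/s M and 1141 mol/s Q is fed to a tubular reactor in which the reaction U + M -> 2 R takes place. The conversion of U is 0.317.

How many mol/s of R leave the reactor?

366 mol/s

U reacted = 0.317 × 577.7 = 183.1 mol/s; ν_U = −1, so ξ = 183.1/1 = 183.1 mol/s.
Outlet amounts (n = n₀ + ν ξ):
  U: 577.7 − 1(183.1) = 394.6
  M: 1787 − 1(183.1) = 1604
  R: 0 + 2(183.1) = 366.3
  Q: 1141 (inert)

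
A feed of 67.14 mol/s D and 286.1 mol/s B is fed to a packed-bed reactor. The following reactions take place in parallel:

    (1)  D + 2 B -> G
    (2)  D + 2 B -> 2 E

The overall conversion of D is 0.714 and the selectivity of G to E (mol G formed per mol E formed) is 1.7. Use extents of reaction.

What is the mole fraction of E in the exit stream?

Conversion of D: D consumed = 0.714 × 67.14 = 47.94 mol/s = 1ξ₁ + 1ξ₂.
Selectivity: 1ξ₁ / (2ξ₂) = 1.7 → ξ₁ = 3.4 ξ₂.
Substitute: (1·3.4 + 1) ξ₂ = 47.94 → ξ₂ = 10.89 mol/s, ξ₁ = 37.04 mol/s.
Outlet amounts (n = n₀ + Σ ν·ξ):
  D: 67.14 − 1(37.04) − 1(10.89) = 19.2
  B: 286.1 − 2(37.04) − 2(10.89) = 190.2
  G: 0 + 1(37.04) = 37.04
  E: 0 + 2(10.89) = 21.79
Total out = 268.3 mol/s; y_E = 21.79 / 268.3 = 0.08123.

0.0812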